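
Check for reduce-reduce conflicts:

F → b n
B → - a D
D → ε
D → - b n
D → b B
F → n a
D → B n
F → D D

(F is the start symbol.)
No reduce-reduce conflicts

Augment with F' → F and build the canonical LR(0) collection (I0 = CLOSURE({[F' → . F]}), then GOTO on every symbol after a dot until no new states appear). It has 18 states:
  I0: { [B → . - a D], [D → . - b n], [D → . B n], [D → . b B], [D → .], [F → . D D], [F → . b n], [F → . n a], [F' → . F] }  — shift, reduce
  I1: { [B → - . a D], [D → - . b n] }  — shift
  I2: { [D → B . n] }  — shift
  I3: { [B → . - a D], [D → . - b n], [D → . B n], [D → . b B], [D → .], [F → D . D] }  — shift, reduce
  I4: { [F' → F .] }  — accept
  I5: { [B → . - a D], [D → b . B], [F → b . n] }  — shift
  I6: { [F → n . a] }  — shift
  I7: { [F → n a .] }  — reduce
  I8: { [B → - . a D] }  — shift
  I9: { [D → b B .] }  — reduce
  I10: { [F → b n .] }  — reduce
  I11: { [B → - a . D], [B → . - a D], [D → . - b n], [D → . B n], [D → . b B], [D → .] }  — shift, reduce
  I12: { [B → - a D .] }  — reduce
  I13: { [B → . - a D], [D → b . B] }  — shift
  I14: { [F → D D .] }  — reduce
  I15: { [D → B n .] }  — reduce
  I16: { [D → - b . n] }  — shift
  I17: { [D → - b n .] }  — reduce

No state contains more than one complete item.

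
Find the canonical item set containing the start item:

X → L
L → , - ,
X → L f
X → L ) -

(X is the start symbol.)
{ [L → . , - ,], [X → . L ) -], [X → . L f], [X → . L], [X' → . X] }

First, augment the grammar with X' → X
I₀ = CLOSURE({ [X' → . X] }):
  [X' → . X] has the dot before X: add [X → . L], [X → . L f], [X → . L ) -]
  [X → . L] has the dot before L: add [L → . , - ,]
No further items can be added.

I₀ = { [L → . , - ,], [X → . L ) -], [X → . L f], [X → . L], [X' → . X] }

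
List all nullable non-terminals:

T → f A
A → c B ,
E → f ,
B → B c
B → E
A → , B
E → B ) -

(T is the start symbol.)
None

There are no ε-productions, so no non-terminal can derive ε.
No non-terminals are nullable.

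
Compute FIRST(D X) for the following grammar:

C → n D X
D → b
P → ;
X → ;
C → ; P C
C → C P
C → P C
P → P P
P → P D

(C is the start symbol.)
FIRST sets of the non-terminals involved (from the grammar, by fixed-point iteration):
  FIRST(D) = { 'b' }

To compute FIRST(D X), process the symbols left to right:
Symbol D is a non-terminal. Add FIRST(D) \ {ε} = { 'b' }
D is not nullable (ε ∉ FIRST(D)), so stop here.
FIRST(D X) = { 'b' }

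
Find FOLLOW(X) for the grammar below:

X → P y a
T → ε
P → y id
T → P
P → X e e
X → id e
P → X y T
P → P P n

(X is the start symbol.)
{ $, 'e', 'y' }

To compute FOLLOW(X), find every occurrence of X on a right-hand side N → α X β: add FIRST(β) \ {ε}, and if β is empty or nullable also add FOLLOW(N). Iterate to a fixed point.

X is the start symbol, so $ ∈ FOLLOW(X).
In P → X e e: X is followed by e e, add FIRST(e e) \ {ε} = { 'e' }
In P → X y T: X is followed by y T, add FIRST(y T) \ {ε} = { 'y' }

Taking the union: FOLLOW(X) = { $, 'e', 'y' }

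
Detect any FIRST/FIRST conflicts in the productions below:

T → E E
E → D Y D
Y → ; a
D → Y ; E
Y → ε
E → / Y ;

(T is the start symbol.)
FIRST sets of the non-terminals at (or reachable through a nullable prefix from) the front of some alternative:
  FIRST(D) = { ';' }

Productions for E:
  E → D Y D: FIRST = { ';' }
  E → / Y ;: FIRST = { '/' }
Productions for Y:
  Y → ; a: FIRST = { ';' }
  Y → ε: FIRST = { ε }
T, D have only one production, so no FIRST/FIRST conflict is possible there.

All alternatives of each non-terminal have pairwise disjoint FIRST sets.

Answer: No FIRST/FIRST conflicts.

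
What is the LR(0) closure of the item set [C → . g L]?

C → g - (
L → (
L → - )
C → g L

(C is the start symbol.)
To compute CLOSURE, for each item [A → α.Bβ] where B is a non-terminal, add [B → .γ] for all productions B → γ; repeat for the newly added items until nothing changes.

Start with: [C → . g L]
The dot precedes the terminal g, so nothing is added.

CLOSURE = { [C → . g L] }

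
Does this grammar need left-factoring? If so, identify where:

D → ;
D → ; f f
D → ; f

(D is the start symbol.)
Left-factoring is needed when two productions for the same non-terminal
share a common prefix on the right-hand side.

Productions for D:
  D → ;
  D → ; f f
  D → ; f

Found common prefix ';' in productions for D

Answer: Yes, D has productions with common prefix ';'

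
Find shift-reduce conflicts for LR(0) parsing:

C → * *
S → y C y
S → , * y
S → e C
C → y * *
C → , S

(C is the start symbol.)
No shift-reduce conflicts

A shift-reduce conflict occurs when an LR(0) state has both:
  - a complete (reduce) item [A → α .] (dot at the end), and
  - a shift item [B → β . c γ] (dot before a terminal).

Augment with C' → C and build the canonical LR(0) collection (I0 = CLOSURE({[C' → . C]}), then GOTO on every symbol after a dot until no new states appear). It has 17 states:
  I0: { [C → . * *], [C → . , S], [C → . y * *], [C' → . C] }  — shift
  I1: { [C → * . *] }  — shift
  I2: { [C → , . S], [S → . , * y], [S → . e C], [S → . y C y] }  — shift
  I3: { [C' → C .] }  — accept
  I4: { [C → y . * *] }  — shift
  I5: { [C → y * . *] }  — shift
  I6: { [C → y * * .] }  — reduce
  I7: { [S → , . * y] }  — shift
  I8: { [C → , S .] }  — reduce
  I9: { [C → . * *], [C → . , S], [C → . y * *], [S → e . C] }  — shift
  I10: { [C → . * *], [C → . , S], [C → . y * *], [S → y . C y] }  — shift
  I11: { [S → y C . y] }  — shift
  I12: { [S → y C y .] }  — reduce
  I13: { [S → e C .] }  — reduce
  I14: { [S → , * . y] }  — shift
  I15: { [S → , * y .] }  — reduce
  I16: { [C → * * .] }  — reduce

No state contains both a complete item and a shift item.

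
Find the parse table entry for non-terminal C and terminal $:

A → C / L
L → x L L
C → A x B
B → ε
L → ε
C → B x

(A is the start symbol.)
To find M[C, $], we find productions for C where $ is in the predict set (PREDICT(N → α) = (FIRST(α) \ {ε}) ∪ (FOLLOW(N) if α ⇒* ε)).

Relevant sets:
  FIRST(A) = { 'x' }
  FIRST(B) = { ε }

C → A x B: PREDICT = { 'x' }
C → B x: PREDICT = { 'x' }

M[C, $] is empty (no production applies)

Answer: Empty (error entry)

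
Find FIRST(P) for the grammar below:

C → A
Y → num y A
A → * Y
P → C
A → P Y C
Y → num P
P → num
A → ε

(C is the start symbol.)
To compute FIRST(P), examine every production with P on the left-hand side, reading each right-hand side left to right until a non-nullable symbol is reached.

FIRST sets of the other non-terminals involved (by the same procedure, iterated to a fixed point):
  FIRST(C) = { '*', 'num', ε }

From P → C:
  - C is a non-terminal: add FIRST(C) \ {ε} = { '*', 'num' }
    C is nullable and nothing follows, so the whole right-hand side can vanish: ε ∈ FIRST(P)
From P → num:
  - num is a terminal: add 'num' and stop

Collecting: FIRST(P) = { '*', 'num', ε }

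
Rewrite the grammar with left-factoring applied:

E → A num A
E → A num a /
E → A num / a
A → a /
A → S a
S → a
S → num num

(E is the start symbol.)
E → A num E'
E' → A
E' → a /
E' → / a
A → a /
A → S a
S → a
S → num num

Left-factoring transforms A → αβ₁ | αβ₂ into A → αA' and A' → β₁ | β₂
(α is the longest common prefix among the alternatives). Repeat until
no nonterminal has two alternatives with a common prefix.

Round 1: E has alternatives sharing prefix 'A num'. Introduce E': E → A num E'
  Add: E' → A
  Add: E' → a /
  Add: E' → / a

No remaining common prefixes — done.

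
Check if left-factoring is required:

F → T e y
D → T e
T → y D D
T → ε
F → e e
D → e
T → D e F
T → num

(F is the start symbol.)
No, left-factoring is not needed

Left-factoring is needed when two productions for the same non-terminal
share a common prefix on the right-hand side.

Productions for F:
  F → T e y
  F → e e
Productions for D:
  D → T e
  D → e
Productions for T:
  T → y D D
  T → ε
  T → D e F
  T → num

No common prefixes found.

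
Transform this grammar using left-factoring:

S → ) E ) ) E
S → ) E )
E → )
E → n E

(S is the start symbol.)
S → ) E ) S'
S' → ) E
S' → ε
E → )
E → n E

Left-factoring transforms A → αβ₁ | αβ₂ into A → αA' and A' → β₁ | β₂
(α is the longest common prefix among the alternatives). Repeat until
no nonterminal has two alternatives with a common prefix.

Round 1: S has alternatives sharing prefix ') E )'. Introduce S': S → ) E ) S'
  Add: S' → ) E
  Add: S' → ε

No remaining common prefixes — done.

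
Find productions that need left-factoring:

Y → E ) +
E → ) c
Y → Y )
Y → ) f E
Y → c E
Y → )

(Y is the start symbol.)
Left-factoring is needed when two productions for the same non-terminal
share a common prefix on the right-hand side.

Productions for Y:
  Y → E ) +
  Y → Y )
  Y → ) f E
  Y → c E
  Y → )

Found common prefix ')' in productions for Y

Answer: Yes, Y has productions with common prefix ')'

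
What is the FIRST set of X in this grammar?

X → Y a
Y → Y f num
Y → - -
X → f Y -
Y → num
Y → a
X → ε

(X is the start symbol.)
{ '-', 'a', 'f', 'num', ε }

To compute FIRST(X), examine every production with X on the left-hand side, reading each right-hand side left to right until a non-nullable symbol is reached.

FIRST sets of the other non-terminals involved (by the same procedure, iterated to a fixed point):
  FIRST(Y) = { '-', 'a', 'num' }

From X → Y a:
  - Y is a non-terminal: add FIRST(Y) \ {ε} = { '-', 'a', 'num' }
    Y is not nullable, so stop
From X → f Y -:
  - f is a terminal: add 'f' and stop
From X → ε:
  - ε-production, so ε ∈ FIRST(X)

Collecting: FIRST(X) = { '-', 'a', 'f', 'num', ε }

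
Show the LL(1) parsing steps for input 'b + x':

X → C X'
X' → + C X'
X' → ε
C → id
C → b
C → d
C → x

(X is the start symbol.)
Stack is shown with the top on the left.

Stack     Input    Action
-------------------------
X $       b + x $  output X → C X'
C X' $    b + x $  output C → b
b X' $    b + x $  match 'b'
X' $      + x $    output X' → + C X'
+ C X' $  + x $    match '+'
C X' $    x $      output C → x
x X' $    x $      match 'x'
X' $      $        output X' → ε
$         $        accept

The string is accepted.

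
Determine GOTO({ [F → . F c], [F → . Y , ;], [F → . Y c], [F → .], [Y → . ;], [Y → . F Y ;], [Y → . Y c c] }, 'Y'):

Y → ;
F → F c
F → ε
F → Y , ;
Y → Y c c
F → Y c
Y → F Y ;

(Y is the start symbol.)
GOTO(I, 'Y') = CLOSURE({ [A → αX.β] : [A → α.Xβ] ∈ I, X = 'Y' })

Items with dot before 'Y', with the dot advanced:
  [F → . Y , ;] → [F → Y . , ;]
  [F → . Y c] → [F → Y . c]
  [Y → . Y c c] → [Y → Y . c c]
Closure adds nothing (no advanced item has the dot before a non-terminal).

GOTO = { [F → Y . , ;], [F → Y . c], [Y → Y . c c] }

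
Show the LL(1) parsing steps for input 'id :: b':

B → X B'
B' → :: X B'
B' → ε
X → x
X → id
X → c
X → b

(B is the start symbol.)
LL(1) parsing maintains a stack (initially the start symbol over $) and the input. At each step: if the stack top is a terminal, match it against the current input token; if it is a non-terminal N, replace it with the RHS of M[N, lookahead] (the unique production whose predict set contains the lookahead).

Stack is shown with the top on the left.

Stack      Input      Action
----------------------------
B $        id :: b $  output B → X B'
X B' $     id :: b $  output X → id
id B' $    id :: b $  match 'id'
B' $       :: b $     output B' → :: X B'
:: X B' $  :: b $     match '::'
X B' $     b $        output X → b
b B' $     b $        match 'b'
B' $       $          output B' → ε
$          $          accept

The string is accepted.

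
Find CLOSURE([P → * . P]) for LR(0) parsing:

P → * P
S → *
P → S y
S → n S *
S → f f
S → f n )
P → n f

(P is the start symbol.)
{ [P → * . P], [P → . * P], [P → . S y], [P → . n f], [S → . *], [S → . f f], [S → . f n )], [S → . n S *] }

To compute CLOSURE, for each item [A → α.Bβ] where B is a non-terminal, add [B → .γ] for all productions B → γ; repeat for the newly added items until nothing changes.

Start with: [P → * . P]
  [P → * . P] has the dot before P: add [P → . * P], [P → . S y], [P → . n f]
  [P → . S y] has the dot before S: add [S → . *], [S → . n S *], [S → . f f], [S → . f n )]
No further items can be added.

CLOSURE = { [P → * . P], [P → . * P], [P → . S y], [P → . n f], [S → . *], [S → . f f], [S → . f n )], [S → . n S *] }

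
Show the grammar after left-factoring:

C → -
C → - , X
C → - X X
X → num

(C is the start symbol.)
Left-factoring transforms A → αβ₁ | αβ₂ into A → αA' and A' → β₁ | β₂
(α is the longest common prefix among the alternatives). Repeat until
no nonterminal has two alternatives with a common prefix.

Round 1: C has alternatives sharing prefix '-'. Introduce C': C → - C'
  Add: C' → ε
  Add: C' → , X
  Add: C' → X X

No remaining common prefixes — done.

Resulting grammar:
C → - C'
C' → ε
C' → , X
C' → X X
X → num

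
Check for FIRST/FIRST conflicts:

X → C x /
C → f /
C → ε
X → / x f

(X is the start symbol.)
No FIRST/FIRST conflicts.

A FIRST/FIRST conflict occurs when two productions N → α and N → β for the same non-terminal have FIRST(α) ∩ FIRST(β) ≠ ∅ (with ε ∈ FIRST of a nullable right-hand side, so two nullable alternatives also conflict).

FIRST sets of the non-terminals at (or reachable through a nullable prefix from) the front of some alternative:
  FIRST(C) = { 'f', ε }

Productions for X:
  X → C x /: FIRST = { 'f', 'x' }
  X → / x f: FIRST = { '/' }
Productions for C:
  C → f /: FIRST = { 'f' }
  C → ε: FIRST = { ε }

All alternatives of each non-terminal have pairwise disjoint FIRST sets.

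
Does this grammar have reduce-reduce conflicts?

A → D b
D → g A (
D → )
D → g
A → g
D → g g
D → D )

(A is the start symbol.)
Yes — I4: [A → g .] vs [D → g .]; I6: [A → g .] vs [D → g .]

A reduce-reduce conflict occurs when an LR(0) state has two complete items [A → α .] and [B → β .] — both call for a reduction, and with no lookahead the parser cannot choose between them.

Augment with A' → A and build the canonical LR(0) collection (I0 = CLOSURE({[A' → . A]}), then GOTO on every symbol after a dot until no new states appear). It has 10 states:
  I0: { [A → . D b], [A → . g], [A' → . A], [D → . )], [D → . D )], [D → . g A (], [D → . g g], [D → . g] }  — shift
  I1: { [D → ) .] }  — reduce
  I2: { [A' → A .] }  — accept
  I3: { [A → D . b], [D → D . )] }  — shift
  I4: { [A → . D b], [A → . g], [A → g .], [D → . )], [D → . D )], [D → . g A (], [D → . g g], [D → . g], [D → g . A (], [D → g . g], [D → g .] }  — shift, 2 reduces
  I5: { [D → g A . (] }  — shift
  I6: { [A → . D b], [A → . g], [A → g .], [D → . )], [D → . D )], [D → . g A (], [D → . g g], [D → . g], [D → g . A (], [D → g . g], [D → g .], [D → g g .] }  — shift, 3 reduces
  I7: { [D → g A ( .] }  — reduce
  I8: { [D → D ) .] }  — reduce
  I9: { [A → D b .] }  — reduce

I4 contains complete items [A → g .], [D → g .] — reduce-reduce conflict.
I6 contains complete items [A → g .], [D → g .], [D → g g .] — reduce-reduce conflict.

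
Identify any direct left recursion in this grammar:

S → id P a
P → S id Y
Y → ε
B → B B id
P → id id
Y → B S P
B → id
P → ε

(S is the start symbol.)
Yes, B is left-recursive

S → id P a: starts with id
P → S id Y: starts with S
Y → ε: starts with ε
B → B B id: LEFT RECURSIVE (starts with B)
P → id id: starts with id
Y → B S P: starts with B
B → id: starts with id
P → ε: starts with ε

The grammar has direct left recursion on: B.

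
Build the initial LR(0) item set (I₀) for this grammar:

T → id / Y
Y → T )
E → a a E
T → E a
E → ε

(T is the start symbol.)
First, augment the grammar with T' → T
I₀ = CLOSURE({ [T' → . T] }):
  [T' → . T] has the dot before T: add [T → . id / Y], [T → . E a]
  [T → . E a] has the dot before E: add [E → . a a E], [E → .]
No further items can be added.

I₀ = { [E → . a a E], [E → .], [T → . E a], [T → . id / Y], [T' → . T] }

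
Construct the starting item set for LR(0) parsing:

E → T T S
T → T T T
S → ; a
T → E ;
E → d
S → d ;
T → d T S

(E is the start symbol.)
{ [E → . T T S], [E → . d], [E' → . E], [T → . E ;], [T → . T T T], [T → . d T S] }

First, augment the grammar with E' → E
I₀ = CLOSURE({ [E' → . E] }):
  [E' → . E] has the dot before E: add [E → . T T S], [E → . d]
  [E → . T T S] has the dot before T: add [T → . T T T], [T → . E ;], [T → . d T S]
No further items can be added.

I₀ = { [E → . T T S], [E → . d], [E' → . E], [T → . E ;], [T → . T T T], [T → . d T S] }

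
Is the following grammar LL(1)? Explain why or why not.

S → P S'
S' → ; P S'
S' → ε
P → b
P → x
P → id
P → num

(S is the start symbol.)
A grammar is LL(1) if for each non-terminal N with multiple productions, the predict sets of those productions are pairwise disjoint, where PREDICT(N → α) = (FIRST(α) \ {ε}) ∪ (FOLLOW(N) if α ⇒* ε).

Relevant sets:
  FOLLOW(S') = { $ }

For S':
  PREDICT(S' → ';' P S') = { ';' }
  PREDICT(S' → ε) = { $ }
For P:
  PREDICT(P → b) = { 'b' }
  PREDICT(P → x) = { 'x' }
  PREDICT(P → id) = { 'id' }
  PREDICT(P → num) = { 'num' }
S has a single production, so nothing to check there.

All predict sets are disjoint. The grammar IS LL(1).

Answer: Yes, the grammar is LL(1).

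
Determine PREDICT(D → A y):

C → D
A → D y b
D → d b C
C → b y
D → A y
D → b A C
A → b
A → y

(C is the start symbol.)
{ 'b', 'd', 'y' }

PREDICT(D → A y) = (FIRST(RHS) \ {ε}) ∪ (FOLLOW(D) if ε ∈ FIRST(RHS), i.e. RHS ⇒* ε)
FIRST(A) = { 'b', 'd', 'y' }
FIRST(A y) = { 'b', 'd', 'y' }
ε ∉ FIRST(A y), so FOLLOW(D) is not added.
PREDICT(D → A y) = { 'b', 'd', 'y' }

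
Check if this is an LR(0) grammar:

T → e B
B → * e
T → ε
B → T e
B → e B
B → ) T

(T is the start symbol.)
No. Shift-reduce conflict between [T → .] and [T → . e B]

A grammar is LR(0) if no state in the canonical LR(0) collection has:
  - both a shift item (dot before a terminal) and a complete item (shift-reduce conflict), or
  - two or more complete items (reduce-reduce conflict; the accept item [T' → T .] counts as a complete item here).

Augment with T' → T and build the canonical LR(0) collection (I0 = CLOSURE({[T' → . T]}), then GOTO on every symbol after a dot until no new states appear). It has 12 states:
  I0: { [T → . e B], [T → .], [T' → . T] }  — shift, reduce
  I1: { [T' → T .] }  — accept
  I2: { [B → . ) T], [B → . * e], [B → . T e], [B → . e B], [T → . e B], [T → .], [T → e . B] }  — shift, reduce
  I3: { [B → ) . T], [T → . e B], [T → .] }  — shift, reduce
  I4: { [B → * . e] }  — shift
  I5: { [T → e B .] }  — reduce
  I6: { [B → T . e] }  — shift
  I7: { [B → . ) T], [B → . * e], [B → . T e], [B → . e B], [B → e . B], [T → . e B], [T → .], [T → e . B] }  — shift, reduce
  I8: { [B → e B .], [T → e B .] }  — 2 reduces
  I9: { [B → T e .] }  — reduce
  I10: { [B → * e .] }  — reduce
  I11: { [B → ) T .] }  — reduce

Conflict in state I0:
  Shift-reduce conflict between [T → .] and [T → . e B]
So the grammar is NOT LR(0).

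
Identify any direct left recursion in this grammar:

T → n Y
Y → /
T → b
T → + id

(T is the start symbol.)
No direct left recursion

Direct left recursion occurs when N → N α for some non-terminal N (the right-hand side begins with the left-hand side itself).

T → n Y: starts with n
Y → /: starts with '/'
T → b: starts with b
T → + id: starts with '+'

No direct left recursion found.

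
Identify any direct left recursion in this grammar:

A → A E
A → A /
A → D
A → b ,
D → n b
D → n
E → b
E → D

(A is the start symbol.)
Yes, A is left-recursive

Direct left recursion occurs when N → N α for some non-terminal N (the right-hand side begins with the left-hand side itself).

A → A E: LEFT RECURSIVE (starts with A)
A → A /: LEFT RECURSIVE (starts with A)
A → D: starts with D
A → b ,: starts with b
D → n b: starts with n
D → n: starts with n
E → b: starts with b
E → D: starts with D

The grammar has direct left recursion on: A.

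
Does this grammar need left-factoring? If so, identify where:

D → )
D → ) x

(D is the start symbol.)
Yes, D has productions with common prefix ')'

Left-factoring is needed when two productions for the same non-terminal
share a common prefix on the right-hand side.

Productions for D:
  D → )
  D → ) x

Found common prefix ')' in productions for D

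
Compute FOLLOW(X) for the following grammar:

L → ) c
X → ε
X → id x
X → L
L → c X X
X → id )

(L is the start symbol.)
{ $, ')', 'c', 'id' }

In L → c X X: X is followed by X, add FIRST(X) \ {ε} = { ')', 'c', 'id' }
  X is nullable, so also add FOLLOW(L)
In L → c X X: X is at the end, add FOLLOW(L)

The FOLLOW sets referred to above (computed the same way, to a fixed point):
  FOLLOW(L) = { $, ')', 'c', 'id' }

Taking the union: FOLLOW(X) = { $, ')', 'c', 'id' }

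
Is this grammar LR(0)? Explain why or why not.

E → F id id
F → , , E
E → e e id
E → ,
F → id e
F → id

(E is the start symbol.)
No. Shift-reduce conflict between [E → , .] and [F → , . , E]

A grammar is LR(0) if no state in the canonical LR(0) collection has:
  - both a shift item (dot before a terminal) and a complete item (shift-reduce conflict), or
  - two or more complete items (reduce-reduce conflict; the accept item [E' → E .] counts as a complete item here).

Augment with E' → E and build the canonical LR(0) collection (I0 = CLOSURE({[E' → . E]}), then GOTO on every symbol after a dot until no new states appear). It has 13 states:
  I0: { [E → . ,], [E → . F id id], [E → . e e id], [E' → . E], [F → . , , E], [F → . id e], [F → . id] }  — shift
  I1: { [E → , .], [F → , . , E] }  — shift, reduce
  I2: { [E' → E .] }  — accept
  I3: { [E → F . id id] }  — shift
  I4: { [E → e . e id] }  — shift
  I5: { [F → id . e], [F → id .] }  — shift, reduce
  I6: { [F → id e .] }  — reduce
  I7: { [E → e e . id] }  — shift
  I8: { [E → e e id .] }  — reduce
  I9: { [E → F id . id] }  — shift
  I10: { [E → F id id .] }  — reduce
  I11: { [E → . ,], [E → . F id id], [E → . e e id], [F → , , . E], [F → . , , E], [F → . id e], [F → . id] }  — shift
  I12: { [F → , , E .] }  — reduce

Conflict in state I1:
  Shift-reduce conflict between [E → , .] and [F → , . , E]
So the grammar is NOT LR(0).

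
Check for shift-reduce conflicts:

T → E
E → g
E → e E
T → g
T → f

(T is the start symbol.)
A shift-reduce conflict occurs when an LR(0) state has both:
  - a complete (reduce) item [A → α .] (dot at the end), and
  - a shift item [B → β . c γ] (dot before a terminal).

Augment with T' → T and build the canonical LR(0) collection (I0 = CLOSURE({[T' → . T]}), then GOTO on every symbol after a dot until no new states appear). It has 8 states:
  I0: { [E → . e E], [E → . g], [T → . E], [T → . f], [T → . g], [T' → . T] }  — shift
  I1: { [T → E .] }  — reduce
  I2: { [T' → T .] }  — accept
  I3: { [E → . e E], [E → . g], [E → e . E] }  — shift
  I4: { [T → f .] }  — reduce
  I5: { [E → g .], [T → g .] }  — 2 reduces
  I6: { [E → e E .] }  — reduce
  I7: { [E → g .] }  — reduce

No state contains both a complete item and a shift item.

Answer: No shift-reduce conflicts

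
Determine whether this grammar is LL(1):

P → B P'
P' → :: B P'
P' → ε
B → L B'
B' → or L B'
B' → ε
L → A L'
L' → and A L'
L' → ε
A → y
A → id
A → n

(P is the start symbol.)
Yes, the grammar is LL(1).

A grammar is LL(1) if for each non-terminal N with multiple productions, the predict sets of those productions are pairwise disjoint, where PREDICT(N → α) = (FIRST(α) \ {ε}) ∪ (FOLLOW(N) if α ⇒* ε).

Relevant sets:
  FOLLOW(P') = { $ }
  FOLLOW(B') = { $, '::' }
  FOLLOW(L') = { $, '::', 'or' }

For P':
  PREDICT(P' → :: B P') = { '::' }
  PREDICT(P' → ε) = { $ }
For B':
  PREDICT(B' → or L B') = { 'or' }
  PREDICT(B' → ε) = { $, '::' }
For L':
  PREDICT(L' → and A L') = { 'and' }
  PREDICT(L' → ε) = { $, '::', 'or' }
For A:
  PREDICT(A → y) = { 'y' }
  PREDICT(A → id) = { 'id' }
  PREDICT(A → n) = { 'n' }
P, B, L have a single production, so nothing to check there.

All predict sets are disjoint. The grammar IS LL(1).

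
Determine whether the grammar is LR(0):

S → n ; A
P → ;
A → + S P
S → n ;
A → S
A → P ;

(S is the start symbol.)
Augment with S' → S and build the canonical LR(0) collection (I0 = CLOSURE({[S' → . S]}), then GOTO on every symbol after a dot until no new states appear). It has 12 states:
  I0: { [S → . n ; A], [S → . n ;], [S' → . S] }  — shift
  I1: { [S' → S .] }  — accept
  I2: { [S → n . ; A], [S → n . ;] }  — shift
  I3: { [A → . + S P], [A → . P ;], [A → . S], [P → . ;], [S → . n ; A], [S → . n ;], [S → n ; . A], [S → n ; .] }  — shift, reduce
  I4: { [A → + . S P], [S → . n ; A], [S → . n ;] }  — shift
  I5: { [P → ; .] }  — reduce
  I6: { [S → n ; A .] }  — reduce
  I7: { [A → P . ;] }  — shift
  I8: { [A → S .] }  — reduce
  I9: { [A → P ; .] }  — reduce
  I10: { [A → + S . P], [P → . ;] }  — shift
  I11: { [A → + S P .] }  — reduce

Conflict in state I3:
  Shift-reduce conflict between [S → n ; .] and [A → . + S P]
So the grammar is NOT LR(0).

Answer: No. Shift-reduce conflict between [S → n ; .] and [A → . + S P]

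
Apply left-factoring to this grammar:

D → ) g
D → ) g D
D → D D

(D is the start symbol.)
Left-factoring transforms A → αβ₁ | αβ₂ into A → αA' and A' → β₁ | β₂
(α is the longest common prefix among the alternatives). Repeat until
no nonterminal has two alternatives with a common prefix.

Round 1: D has alternatives sharing prefix ') g'. Introduce D': D → ) g D'
  Add: D' → ε
  Add: D' → D

No remaining common prefixes — done.

Resulting grammar:
D → ) g D'
D' → ε
D' → D
D → D D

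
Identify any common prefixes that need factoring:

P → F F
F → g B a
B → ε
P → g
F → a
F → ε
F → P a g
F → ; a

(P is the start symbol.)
Left-factoring is needed when two productions for the same non-terminal
share a common prefix on the right-hand side.

Productions for P:
  P → F F
  P → g
Productions for F:
  F → g B a
  F → a
  F → ε
  F → P a g
  F → ; a

No common prefixes found.

Answer: No, left-factoring is not needed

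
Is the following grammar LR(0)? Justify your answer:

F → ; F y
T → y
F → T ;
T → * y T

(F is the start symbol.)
Augment with F' → F and build the canonical LR(0) collection (I0 = CLOSURE({[F' → . F]}), then GOTO on every symbol after a dot until no new states appear). It has 11 states:
  I0: { [F → . ; F y], [F → . T ;], [F' → . F], [T → . * y T], [T → . y] }  — shift
  I1: { [T → * . y T] }  — shift
  I2: { [F → . ; F y], [F → . T ;], [F → ; . F y], [T → . * y T], [T → . y] }  — shift
  I3: { [F' → F .] }  — accept
  I4: { [F → T . ;] }  — shift
  I5: { [T → y .] }  — reduce
  I6: { [F → T ; .] }  — reduce
  I7: { [F → ; F . y] }  — shift
  I8: { [F → ; F y .] }  — reduce
  I9: { [T → * y . T], [T → . * y T], [T → . y] }  — shift
  I10: { [T → * y T .] }  — reduce

Every state is either a pure shift/goto state or contains exactly one complete item and nothing to shift — no conflicts. The grammar is LR(0).

Answer: Yes, the grammar is LR(0)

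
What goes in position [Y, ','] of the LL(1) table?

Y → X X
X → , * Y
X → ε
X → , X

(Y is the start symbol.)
Y → X X

To find M[Y, ','], we find productions for Y where ',' is in the predict set (PREDICT(N → α) = (FIRST(α) \ {ε}) ∪ (FOLLOW(N) if α ⇒* ε)).

Relevant sets:
  FIRST(X) = { ',', ε }
  FOLLOW(Y) = { $, ',' }

Y → X X: PREDICT = { $, ',' }
  ',' is in predict set, so this production goes in M[Y, ',']

M[Y, ','] = Y → X X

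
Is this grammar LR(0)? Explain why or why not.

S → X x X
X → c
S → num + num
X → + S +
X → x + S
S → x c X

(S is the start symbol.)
Augment with S' → S and build the canonical LR(0) collection (I0 = CLOSURE({[S' → . S]}), then GOTO on every symbol after a dot until no new states appear). It has 18 states:
  I0: { [S → . X x X], [S → . num + num], [S → . x c X], [S' → . S], [X → . + S +], [X → . c], [X → . x + S] }  — shift
  I1: { [S → . X x X], [S → . num + num], [S → . x c X], [X → + . S +], [X → . + S +], [X → . c], [X → . x + S] }  — shift
  I2: { [S' → S .] }  — accept
  I3: { [S → X . x X] }  — shift
  I4: { [X → c .] }  — reduce
  I5: { [S → num . + num] }  — shift
  I6: { [S → x . c X], [X → x . + S] }  — shift
  I7: { [S → . X x X], [S → . num + num], [S → . x c X], [X → . + S +], [X → . c], [X → . x + S], [X → x + . S] }  — shift
  I8: { [S → x c . X], [X → . + S +], [X → . c], [X → . x + S] }  — shift
  I9: { [S → x c X .] }  — reduce
  I10: { [X → x . + S] }  — shift
  I11: { [X → x + S .] }  — reduce
  I12: { [S → num + . num] }  — shift
  I13: { [S → num + num .] }  — reduce
  I14: { [S → X x . X], [X → . + S +], [X → . c], [X → . x + S] }  — shift
  I15: { [S → X x X .] }  — reduce
  I16: { [X → + S . +] }  — shift
  I17: { [X → + S + .] }  — reduce

Every state is either a pure shift/goto state or contains exactly one complete item and nothing to shift — no conflicts. The grammar is LR(0).

Answer: Yes, the grammar is LR(0)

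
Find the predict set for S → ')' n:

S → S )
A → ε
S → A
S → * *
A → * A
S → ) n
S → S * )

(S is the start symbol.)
{ ')' }

PREDICT(S → ')' n) = (FIRST(RHS) \ {ε}) ∪ (FOLLOW(S) if ε ∈ FIRST(RHS), i.e. RHS ⇒* ε)
FIRST(')' n) = { ')' }
ε ∉ FIRST(')' n), so FOLLOW(S) is not added.
PREDICT(S → ')' n) = { ')' }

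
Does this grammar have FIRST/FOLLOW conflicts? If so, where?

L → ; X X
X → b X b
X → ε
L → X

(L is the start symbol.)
Nullable non-terminals: L, X.
FIRST sets used below: FIRST(X) = { 'b', ε }

L: nullable alternative(s) L → X; FOLLOW(L) = { $ }
  L → ; X X: FIRST \ {ε} = { ';' } — disjoint from FOLLOW(L)
  L → X: FIRST \ {ε} = { 'b' } — this is the only nullable alternative, skip

X: nullable alternative(s) X → ε; FOLLOW(X) = { $, 'b' }
  X → b X b: FIRST \ {ε} = { 'b' } — overlaps FOLLOW(X) on { 'b' }: CONFLICT
  X → ε: FIRST \ {ε} = { } — this is the only nullable alternative, skip

So the grammar has 1 FIRST/FOLLOW conflict (marked CONFLICT above).

Answer: Yes. X → b X b with FOLLOW(X) on { 'b' }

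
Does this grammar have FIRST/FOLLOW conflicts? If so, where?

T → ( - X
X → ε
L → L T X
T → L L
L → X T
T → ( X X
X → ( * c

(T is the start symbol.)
Yes. X → '(' '*' c with FOLLOW(X) on { '(' }

Nullable non-terminals: X.

X: nullable alternative(s) X → ε; FOLLOW(X) = { $, '(' }
  X → ε: FIRST \ {ε} = { } — this is the only nullable alternative, skip
  X → ( * c: FIRST \ {ε} = { '(' } — overlaps FOLLOW(X) on { '(' }: CONFLICT

L, T have no nullable alternative, so no FIRST/FOLLOW check is needed there.

So the grammar has 1 FIRST/FOLLOW conflict (marked CONFLICT above).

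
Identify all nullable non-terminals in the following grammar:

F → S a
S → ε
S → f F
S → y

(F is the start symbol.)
A non-terminal is nullable if it can derive ε (the empty string): either it has an ε-production, or it has a production whose right-hand side consists entirely of nullable non-terminals.

ε-productions: S → ε
So S is immediately nullable.
No further non-terminal can be added: every production for the remaining non-terminals contains a terminal or a non-nullable non-terminal.
Nullable = { 'S' }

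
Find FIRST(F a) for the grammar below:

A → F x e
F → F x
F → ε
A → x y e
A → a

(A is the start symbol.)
{ 'a', 'x' }

FIRST sets of the non-terminals involved (from the grammar, by fixed-point iteration):
  FIRST(F) = { 'x', ε }

To compute FIRST(F a), process the symbols left to right:
Symbol F is a non-terminal. Add FIRST(F) \ {ε} = { 'x' }
F is nullable (ε ∈ FIRST(F)), continue to the next symbol.
Symbol a is a terminal. Add 'a' and stop.
FIRST(F a) = { 'a', 'x' }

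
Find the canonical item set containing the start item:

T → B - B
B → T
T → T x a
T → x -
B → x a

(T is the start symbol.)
First, augment the grammar with T' → T
I₀ = CLOSURE({ [T' → . T] }):
  [T' → . T] has the dot before T: add [T → . B - B], [T → . T x a], [T → . x -]
  [T → . B - B] has the dot before B: add [B → . T], [B → . x a]
No further items can be added.

I₀ = { [B → . T], [B → . x a], [T → . B - B], [T → . T x a], [T → . x -], [T' → . T] }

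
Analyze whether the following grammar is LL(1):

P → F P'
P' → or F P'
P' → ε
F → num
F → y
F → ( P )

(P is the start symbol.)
A grammar is LL(1) if for each non-terminal N with multiple productions, the predict sets of those productions are pairwise disjoint, where PREDICT(N → α) = (FIRST(α) \ {ε}) ∪ (FOLLOW(N) if α ⇒* ε).

Relevant sets:
  FOLLOW(P') = { $, ')' }

For P':
  PREDICT(P' → or F P') = { 'or' }
  PREDICT(P' → ε) = { $, ')' }
For F:
  PREDICT(F → num) = { 'num' }
  PREDICT(F → y) = { 'y' }
  PREDICT(F → '(' P ')') = { '(' }
P has a single production, so nothing to check there.

All predict sets are disjoint. The grammar IS LL(1).

Answer: Yes, the grammar is LL(1).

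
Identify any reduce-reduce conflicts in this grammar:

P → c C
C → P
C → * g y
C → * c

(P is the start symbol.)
No reduce-reduce conflicts

A reduce-reduce conflict occurs when an LR(0) state has two complete items [A → α .] and [B → β .] — both call for a reduction, and with no lookahead the parser cannot choose between them.

Augment with P' → P and build the canonical LR(0) collection (I0 = CLOSURE({[P' → . P]}), then GOTO on every symbol after a dot until no new states appear). It has 9 states:
  I0: { [P → . c C], [P' → . P] }  — shift
  I1: { [P' → P .] }  — accept
  I2: { [C → . * c], [C → . * g y], [C → . P], [P → . c C], [P → c . C] }  — shift
  I3: { [C → * . c], [C → * . g y] }  — shift
  I4: { [P → c C .] }  — reduce
  I5: { [C → P .] }  — reduce
  I6: { [C → * c .] }  — reduce
  I7: { [C → * g . y] }  — shift
  I8: { [C → * g y .] }  — reduce

No state contains more than one complete item.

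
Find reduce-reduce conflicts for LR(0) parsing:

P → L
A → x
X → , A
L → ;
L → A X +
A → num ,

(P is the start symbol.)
No reduce-reduce conflicts

A reduce-reduce conflict occurs when an LR(0) state has two complete items [A → α .] and [B → β .] — both call for a reduction, and with no lookahead the parser cannot choose between them.

Augment with P' → P and build the canonical LR(0) collection (I0 = CLOSURE({[P' → . P]}), then GOTO on every symbol after a dot until no new states appear). It has 12 states:
  I0: { [A → . num ,], [A → . x], [L → . ;], [L → . A X +], [P → . L], [P' → . P] }  — shift
  I1: { [L → ; .] }  — reduce
  I2: { [L → A . X +], [X → . , A] }  — shift
  I3: { [P → L .] }  — reduce
  I4: { [P' → P .] }  — accept
  I5: { [A → num . ,] }  — shift
  I6: { [A → x .] }  — reduce
  I7: { [A → num , .] }  — reduce
  I8: { [A → . num ,], [A → . x], [X → , . A] }  — shift
  I9: { [L → A X . +] }  — shift
  I10: { [L → A X + .] }  — reduce
  I11: { [X → , A .] }  — reduce

No state contains more than one complete item.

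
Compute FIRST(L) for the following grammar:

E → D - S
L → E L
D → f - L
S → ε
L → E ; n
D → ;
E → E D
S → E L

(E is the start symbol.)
{ ';', 'f' }

To compute FIRST(L), examine every production with L on the left-hand side, reading each right-hand side left to right until a non-nullable symbol is reached.

FIRST sets of the other non-terminals involved (by the same procedure, iterated to a fixed point):
  FIRST(E) = { ';', 'f' }

From L → E L:
  - E is a non-terminal: add FIRST(E) \ {ε} = { ';', 'f' }
    E is not nullable, so stop
From L → E ; n:
  - E is a non-terminal: add FIRST(E) \ {ε} = { ';', 'f' }
    E is not nullable, so stop

Collecting: FIRST(L) = { ';', 'f' }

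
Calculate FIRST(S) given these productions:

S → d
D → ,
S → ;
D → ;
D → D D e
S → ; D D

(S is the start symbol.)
To compute FIRST(S), examine every production with S on the left-hand side, reading each right-hand side left to right until a non-nullable symbol is reached.

From S → d:
  - d is a terminal: add 'd' and stop
From S → ;:
  - ';' is a terminal: add ';' and stop
From S → ; D D:
  - ';' is a terminal: add ';' and stop

Collecting: FIRST(S) = { ';', 'd' }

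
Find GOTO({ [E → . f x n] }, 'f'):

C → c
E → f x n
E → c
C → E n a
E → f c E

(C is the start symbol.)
GOTO(I, 'f') = CLOSURE({ [A → αX.β] : [A → α.Xβ] ∈ I, X = 'f' })

Items with dot before 'f', with the dot advanced:
  [E → . f x n] → [E → f . x n]
Closure adds nothing (no advanced item has the dot before a non-terminal).

GOTO = { [E → f . x n] }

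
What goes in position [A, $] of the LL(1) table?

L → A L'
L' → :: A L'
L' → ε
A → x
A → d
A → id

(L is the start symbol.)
Empty (error entry)

To find M[A, $], we find productions for A where $ is in the predict set (PREDICT(N → α) = (FIRST(α) \ {ε}) ∪ (FOLLOW(N) if α ⇒* ε)).

A → x: PREDICT = { 'x' }
A → d: PREDICT = { 'd' }
A → id: PREDICT = { 'id' }

M[A, $] is empty (no production applies)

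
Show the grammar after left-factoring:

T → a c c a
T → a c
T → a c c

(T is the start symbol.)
Left-factoring transforms A → αβ₁ | αβ₂ into A → αA' and A' → β₁ | β₂
(α is the longest common prefix among the alternatives). Repeat until
no nonterminal has two alternatives with a common prefix.

Round 1: T has alternatives sharing prefix 'a c'. Introduce T': T → a c T'
  Add: T' → c a
  Add: T' → ε
  Add: T' → c

Round 2: T' has alternatives sharing prefix 'c'. Introduce T'': T' → c T''
  Add: T'' → a
  Add: T'' → ε

No remaining common prefixes — done.

Resulting grammar:
T → a c T'
T' → c T''
T'' → a
T'' → ε
T' → ε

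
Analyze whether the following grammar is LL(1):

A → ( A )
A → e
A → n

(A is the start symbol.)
A grammar is LL(1) if for each non-terminal N with multiple productions, the predict sets of those productions are pairwise disjoint, where PREDICT(N → α) = (FIRST(α) \ {ε}) ∪ (FOLLOW(N) if α ⇒* ε).

For A:
  PREDICT(A → '(' A ')') = { '(' }
  PREDICT(A → e) = { 'e' }
  PREDICT(A → n) = { 'n' }

All predict sets are disjoint. The grammar IS LL(1).

Answer: Yes, the grammar is LL(1).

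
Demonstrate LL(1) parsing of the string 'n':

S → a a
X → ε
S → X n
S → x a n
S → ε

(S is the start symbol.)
LL(1) parsing maintains a stack (initially the start symbol over $) and the input. At each step: if the stack top is a terminal, match it against the current input token; if it is a non-terminal N, replace it with the RHS of M[N, lookahead] (the unique production whose predict set contains the lookahead).

Stack is shown with the top on the left.

Stack  Input  Action
--------------------
S $    n $    output S → X n
X n $  n $    output X → ε
n $    n $    match 'n'
$      $      accept

The string is accepted.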